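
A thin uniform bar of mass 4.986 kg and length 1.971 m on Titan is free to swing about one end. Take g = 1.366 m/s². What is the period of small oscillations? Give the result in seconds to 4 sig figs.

For a physical pendulum T = 2π√(I/(mgd)), with d = 0.98550 m from pivot to centre of mass.
I_cm = mL²/12 = 4.986 × 1.971²/12 = 1.6142 kg·m²; I = I_cm + md² = 1.6142 + 4.986 × 0.98550² = 6.4566 kg·m².
T = 2π√(6.4566/(4.986 × 1.366 × 0.98550)) = 6.162 s.

6.162 s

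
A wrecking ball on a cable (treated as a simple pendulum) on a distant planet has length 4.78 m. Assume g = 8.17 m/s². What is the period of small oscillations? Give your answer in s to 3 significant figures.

T = 2π√(L/g) = 2π√(4.78/8.17) = 2π × 0.7649 = 4.81 s.

4.81 s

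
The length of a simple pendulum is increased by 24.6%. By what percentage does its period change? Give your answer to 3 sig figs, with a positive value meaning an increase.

11.6%

T ∝ √L, so T'/T = √(1.246) = 1.116.
Percentage change in T = (1.116 − 1) × 100% = 11.6%.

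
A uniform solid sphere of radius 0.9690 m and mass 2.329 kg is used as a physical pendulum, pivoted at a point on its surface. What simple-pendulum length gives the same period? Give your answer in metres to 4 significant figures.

1.357 m

The equivalent simple-pendulum length is L_eq = I/(md), where I is about the pivot and d = 0.96900 m.
I_cm = (2/5)mR² = 0.87474 kg·m², so I = I_cm + md² = 0.87474 + 2.1868 = 3.0616 kg·m².
L_eq = 3.0616/(2.329 × 0.96900) = 1.357 m.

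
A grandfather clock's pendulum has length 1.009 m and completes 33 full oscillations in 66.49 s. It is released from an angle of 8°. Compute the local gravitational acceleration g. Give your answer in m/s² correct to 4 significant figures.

T = 66.49/33 = 2.0148 s.
From T = 2π√(L/g), g = 4π²L/T² = 4π² × 1.009/2.0148² = 9.812 m/s².

9.812 m/s²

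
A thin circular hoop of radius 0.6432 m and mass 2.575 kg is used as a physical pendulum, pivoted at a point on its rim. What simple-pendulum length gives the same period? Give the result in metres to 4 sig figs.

The equivalent simple-pendulum length is L_eq = I/(md), where I is about the pivot and d = 0.64320 m.
I_cm = mR² = 1.0653 kg·m², so I = I_cm + md² = 1.0653 + 1.0653 = 2.1306 kg·m².
L_eq = 2.1306/(2.575 × 0.64320) = 1.286 m.

1.286 m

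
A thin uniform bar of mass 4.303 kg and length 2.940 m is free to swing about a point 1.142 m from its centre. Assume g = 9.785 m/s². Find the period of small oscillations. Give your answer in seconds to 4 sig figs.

2.674 s

For a physical pendulum T = 2π√(I/(mgd)), with d = 1.1420 m from pivot to centre of mass.
I_cm = mL²/12 = 4.303 × 2.940²/12 = 3.0995 kg·m²; I = I_cm + md² = 3.0995 + 4.303 × 1.1420² = 8.7113 kg·m².
T = 2π√(8.7113/(4.303 × 9.785 × 1.1420)) = 2.674 s.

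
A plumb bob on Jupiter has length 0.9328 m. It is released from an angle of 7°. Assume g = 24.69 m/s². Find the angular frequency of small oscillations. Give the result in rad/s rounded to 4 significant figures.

5.145 rad/s

ω = √(g/L) = √(24.69/0.9328) = 5.145 rad/s.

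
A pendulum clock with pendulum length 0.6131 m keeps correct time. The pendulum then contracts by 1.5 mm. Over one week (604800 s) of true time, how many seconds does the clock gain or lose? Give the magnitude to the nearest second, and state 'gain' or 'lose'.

gain 741 s

T ∝ √L, so T'/T = √(0.61160/0.6131) = 0.998776.
In 604800 s of true time the clock registers 604800/0.998776 = 605541.2 s, so it gains 741 s.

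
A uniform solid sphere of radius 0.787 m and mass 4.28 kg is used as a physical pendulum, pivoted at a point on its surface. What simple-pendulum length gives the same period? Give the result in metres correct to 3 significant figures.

1.10 m

The equivalent simple-pendulum length is L_eq = I/(md), where I is about the pivot and d = 0.7870 m.
I_cm = (2/5)mR² = 1.060 kg·m², so I = I_cm + md² = 1.060 + 2.651 = 3.711 kg·m².
L_eq = 3.711/(4.28 × 0.7870) = 1.10 m.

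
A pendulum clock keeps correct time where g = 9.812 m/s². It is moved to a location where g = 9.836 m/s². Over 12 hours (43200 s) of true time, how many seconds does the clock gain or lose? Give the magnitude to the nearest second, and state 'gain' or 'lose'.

The clock's period scales as T ∝ 1/√g, so T'/T = √(9.812/9.836) = 0.998779.
In 43200 s of true time the clock registers 43200/0.998779 = 43252.8 s, so it gains 53 s.

gain 53 s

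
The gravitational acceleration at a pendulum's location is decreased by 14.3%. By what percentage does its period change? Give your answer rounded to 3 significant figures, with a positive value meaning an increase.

T ∝ 1/√g, so T'/T = 1/√(0.8570) = 1.080.
Percentage change in T = (1.080 − 1) × 100% = 8.02%.

8.02%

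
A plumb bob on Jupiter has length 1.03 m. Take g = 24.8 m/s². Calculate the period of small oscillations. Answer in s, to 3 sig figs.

T = 2π√(L/g) = 2π√(1.03/24.8) = 2π × 0.2038 = 1.28 s.

1.28 s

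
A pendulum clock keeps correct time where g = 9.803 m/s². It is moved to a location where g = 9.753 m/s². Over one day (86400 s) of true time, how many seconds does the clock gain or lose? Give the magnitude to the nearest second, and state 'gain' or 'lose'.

lose 221 s

The clock's period scales as T ∝ 1/√g, so T'/T = √(9.803/9.753) = 1.00256.
In 86400 s of true time the clock registers 86400/1.00256 = 86179.4 s, so it loses 221 s.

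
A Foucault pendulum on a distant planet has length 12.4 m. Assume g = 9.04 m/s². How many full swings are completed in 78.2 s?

T = 2π√(L/g) = 2π√(12.4/9.04) = 7.359 s.
Number of complete oscillations = ⌊78.2/7.359⌋ = ⌊10.63⌋ = 10.

10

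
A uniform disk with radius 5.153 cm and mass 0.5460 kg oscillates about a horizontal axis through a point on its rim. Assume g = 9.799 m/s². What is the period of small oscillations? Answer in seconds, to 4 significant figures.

0.5580 s

I_cm = ½mr² = 0.00072491 kg·m². The pivot is at distance d = 0.05153 m from the centre of mass.
By the parallel-axis theorem, I = I_cm + md² = 0.00072491 + 0.0014498 = 0.0021747 kg·m².
T = 2π√(I/(mgd)) = 2π√(0.0021747/(0.5460 × 9.799 × 0.05153)) = 0.5580 s.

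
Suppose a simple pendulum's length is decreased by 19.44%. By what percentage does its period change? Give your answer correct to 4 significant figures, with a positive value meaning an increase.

T ∝ √L, so T'/T = √(0.80560) = 0.89755.
Percentage change in T = (0.89755 − 1) × 100% = -10.24%.

-10.24%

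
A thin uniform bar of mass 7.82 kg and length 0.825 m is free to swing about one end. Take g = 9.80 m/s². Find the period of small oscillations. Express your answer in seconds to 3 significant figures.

For a physical pendulum T = 2π√(I/(mgd)), with d = 0.4125 m from pivot to centre of mass.
I_cm = mL²/12 = 7.82 × 0.825²/12 = 0.4435 kg·m²; I = I_cm + md² = 0.4435 + 7.82 × 0.4125² = 1.774 kg·m².
T = 2π√(1.774/(7.82 × 9.80 × 0.4125)) = 1.49 s.

1.49 s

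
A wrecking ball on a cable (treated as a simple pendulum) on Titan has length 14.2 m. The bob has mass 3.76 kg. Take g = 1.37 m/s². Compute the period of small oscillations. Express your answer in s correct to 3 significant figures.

20.2 s

T = 2π√(L/g) = 2π√(14.2/1.37) = 2π × 3.219 = 20.2 s.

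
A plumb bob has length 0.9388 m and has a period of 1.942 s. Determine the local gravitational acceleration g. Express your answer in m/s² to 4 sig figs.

From T = 2π√(L/g), g = 4π²L/T² = 4π² × 0.9388/1.9420² = 9.827 m/s².

9.827 m/s²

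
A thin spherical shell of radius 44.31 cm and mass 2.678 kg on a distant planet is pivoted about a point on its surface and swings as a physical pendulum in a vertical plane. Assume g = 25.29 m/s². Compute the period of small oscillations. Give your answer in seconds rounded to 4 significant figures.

1.074 s

I_cm = (2/3)mr² = 0.35053 kg·m². The pivot is at distance d = 0.4431 m from the centre of mass.
By the parallel-axis theorem, I = I_cm + md² = 0.35053 + 0.52579 = 0.87632 kg·m².
T = 2π√(I/(mgd)) = 2π√(0.87632/(2.678 × 25.29 × 0.4431)) = 1.074 s.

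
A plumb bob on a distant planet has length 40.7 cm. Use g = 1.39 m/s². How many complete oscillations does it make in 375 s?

T = 2π√(L/g) = 2π√(0.407/1.39) = 3.400 s.
Number of complete oscillations = ⌊375/3.400⌋ = ⌊110.3⌋ = 110.

110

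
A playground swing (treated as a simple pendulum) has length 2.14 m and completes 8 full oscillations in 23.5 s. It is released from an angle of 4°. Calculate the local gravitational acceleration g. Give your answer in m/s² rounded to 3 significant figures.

T = 23.5/8 = 2.938 s.
From T = 2π√(L/g), g = 4π²L/T² = 4π² × 2.14/2.938² = 9.79 m/s².

9.79 m/s²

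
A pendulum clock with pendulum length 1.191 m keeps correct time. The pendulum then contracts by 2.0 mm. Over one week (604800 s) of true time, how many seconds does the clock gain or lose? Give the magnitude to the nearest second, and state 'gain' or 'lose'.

gain 508 s

T ∝ √L, so T'/T = √(1.18900/1.191) = 0.999160.
In 604800 s of true time the clock registers 604800/0.999160 = 605308.4 s, so it gains 508 s.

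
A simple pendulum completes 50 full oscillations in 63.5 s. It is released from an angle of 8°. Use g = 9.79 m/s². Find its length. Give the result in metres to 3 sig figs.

0.400 m

T = 63.5/50 = 1.270 s.
From T = 2π√(L/g), L = gT²/(4π²) = 9.79 × 1.270²/(4π²) = 0.400 m.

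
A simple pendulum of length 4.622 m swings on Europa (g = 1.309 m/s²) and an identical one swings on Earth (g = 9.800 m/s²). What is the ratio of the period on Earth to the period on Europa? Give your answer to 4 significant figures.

T ∝ 1/√g, so T₂/T₁ = √(g₁/g₂) = √(1.309/9.800) = 0.3655.

0.3655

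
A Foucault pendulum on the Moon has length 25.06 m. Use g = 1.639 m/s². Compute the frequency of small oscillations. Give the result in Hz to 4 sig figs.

T = 2π√(L/g) = 2π√(25.06/1.639) = 24.569 s, so f = 1/T = 0.04070 Hz.

0.04070 Hz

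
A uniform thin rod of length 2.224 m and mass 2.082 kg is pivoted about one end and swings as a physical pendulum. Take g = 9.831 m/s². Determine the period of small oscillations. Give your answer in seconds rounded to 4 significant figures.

For a physical pendulum T = 2π√(I/(mgd)), with d = 1.1120 m from pivot to centre of mass.
I_cm = mL²/12 = 2.082 × 2.224²/12 = 0.85816 kg·m²; I = I_cm + md² = 0.85816 + 2.082 × 1.1120² = 3.4326 kg·m².
T = 2π√(3.4326/(2.082 × 9.831 × 1.1120)) = 2.440 s.

2.440 s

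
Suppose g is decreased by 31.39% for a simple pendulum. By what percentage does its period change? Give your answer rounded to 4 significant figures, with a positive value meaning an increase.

T ∝ 1/√g, so T'/T = 1/√(0.68610) = 1.2073.
Percentage change in T = (1.2073 − 1) × 100% = 20.73%.

20.73%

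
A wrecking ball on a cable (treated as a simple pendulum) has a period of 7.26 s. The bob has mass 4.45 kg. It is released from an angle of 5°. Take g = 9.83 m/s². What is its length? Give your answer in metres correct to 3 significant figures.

From T = 2π√(L/g), L = gT²/(4π²) = 9.83 × 7.260²/(4π²) = 13.1 m.

13.1 m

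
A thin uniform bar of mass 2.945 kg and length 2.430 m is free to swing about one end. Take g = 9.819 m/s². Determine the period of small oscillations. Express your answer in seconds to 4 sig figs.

For a physical pendulum T = 2π√(I/(mgd)), with d = 1.2150 m from pivot to centre of mass.
I_cm = mL²/12 = 2.945 × 2.430²/12 = 1.4492 kg·m²; I = I_cm + md² = 1.4492 + 2.945 × 1.2150² = 5.7966 kg·m².
T = 2π√(5.7966/(2.945 × 9.819 × 1.2150)) = 2.552 s.

2.552 s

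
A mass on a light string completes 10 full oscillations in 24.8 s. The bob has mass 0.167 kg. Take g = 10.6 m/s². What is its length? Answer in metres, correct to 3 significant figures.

1.65 m

T = 24.8/10 = 2.480 s.
From T = 2π√(L/g), L = gT²/(4π²) = 10.6 × 2.480²/(4π²) = 1.65 m.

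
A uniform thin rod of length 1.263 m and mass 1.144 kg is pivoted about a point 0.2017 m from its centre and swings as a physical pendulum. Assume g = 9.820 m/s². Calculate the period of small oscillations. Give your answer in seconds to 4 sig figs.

For a physical pendulum T = 2π√(I/(mgd)), with d = 0.20170 m from pivot to centre of mass.
I_cm = mL²/12 = 1.144 × 1.263²/12 = 0.15207 kg·m²; I = I_cm + md² = 0.15207 + 1.144 × 0.20170² = 0.19861 kg·m².
T = 2π√(0.19861/(1.144 × 9.820 × 0.20170)) = 1.860 s.

1.860 s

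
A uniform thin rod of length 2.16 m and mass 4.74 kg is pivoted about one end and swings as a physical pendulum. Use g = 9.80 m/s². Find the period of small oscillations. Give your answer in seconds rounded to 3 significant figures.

For a physical pendulum T = 2π√(I/(mgd)), with d = 1.080 m from pivot to centre of mass.
I_cm = mL²/12 = 4.74 × 2.16²/12 = 1.843 kg·m²; I = I_cm + md² = 1.843 + 4.74 × 1.080² = 7.372 kg·m².
T = 2π√(7.372/(4.74 × 9.80 × 1.080)) = 2.41 s.

2.41 s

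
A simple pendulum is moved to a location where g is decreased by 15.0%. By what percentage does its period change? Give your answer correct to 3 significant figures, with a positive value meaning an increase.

T ∝ 1/√g, so T'/T = 1/√(0.8500) = 1.085.
Percentage change in T = (1.085 − 1) × 100% = 8.47%.

8.47%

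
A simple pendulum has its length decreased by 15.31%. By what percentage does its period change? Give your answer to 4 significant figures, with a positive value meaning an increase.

-7.973%

T ∝ √L, so T'/T = √(0.84690) = 0.92027.
Percentage change in T = (0.92027 − 1) × 100% = -7.973%.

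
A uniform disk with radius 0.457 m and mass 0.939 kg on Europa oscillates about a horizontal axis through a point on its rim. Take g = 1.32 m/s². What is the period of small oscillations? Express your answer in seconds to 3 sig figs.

4.53 s

I_cm = ½mr² = 0.09805 kg·m². The pivot is at distance d = 0.457 m from the centre of mass.
By the parallel-axis theorem, I = I_cm + md² = 0.09805 + 0.1961 = 0.2942 kg·m².
T = 2π√(I/(mgd)) = 2π√(0.2942/(0.939 × 1.32 × 0.457)) = 4.53 s.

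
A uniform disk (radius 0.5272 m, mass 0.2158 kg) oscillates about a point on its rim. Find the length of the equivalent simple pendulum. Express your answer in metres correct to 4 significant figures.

The equivalent simple-pendulum length is L_eq = I/(md), where I is about the pivot and d = 0.52720 m.
I_cm = ½mR² = 0.029990 kg·m², so I = I_cm + md² = 0.029990 + 0.059979 = 0.089969 kg·m².
L_eq = 0.089969/(0.2158 × 0.52720) = 0.7908 m.

0.7908 m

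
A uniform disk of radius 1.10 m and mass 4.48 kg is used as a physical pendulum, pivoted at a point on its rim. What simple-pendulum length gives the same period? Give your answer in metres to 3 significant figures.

The equivalent simple-pendulum length is L_eq = I/(md), where I is about the pivot and d = 1.100 m.
I_cm = ½mR² = 2.710 kg·m², so I = I_cm + md² = 2.710 + 5.421 = 8.131 kg·m².
L_eq = 8.131/(4.48 × 1.100) = 1.65 m.

1.65 m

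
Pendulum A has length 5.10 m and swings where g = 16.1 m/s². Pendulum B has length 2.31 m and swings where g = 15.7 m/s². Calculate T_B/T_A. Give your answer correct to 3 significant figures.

T = 2π√(L/g), so T_B/T_A = √((L_B/g_B)/(L_A/g_A)) = √((2.31/15.7)/(5.10/16.1)) = 0.682.

0.682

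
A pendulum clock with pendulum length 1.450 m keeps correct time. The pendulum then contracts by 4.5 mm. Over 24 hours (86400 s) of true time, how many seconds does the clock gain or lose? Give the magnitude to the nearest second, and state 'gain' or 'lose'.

gain 134 s

T ∝ √L, so T'/T = √(1.44550/1.450) = 0.998447.
In 86400 s of true time the clock registers 86400/0.998447 = 86534.4 s, so it gains 134 s.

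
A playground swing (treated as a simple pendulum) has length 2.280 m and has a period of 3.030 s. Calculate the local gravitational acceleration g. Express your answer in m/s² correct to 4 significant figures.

From T = 2π√(L/g), g = 4π²L/T² = 4π² × 2.280/3.0300² = 9.804 m/s².

9.804 m/s²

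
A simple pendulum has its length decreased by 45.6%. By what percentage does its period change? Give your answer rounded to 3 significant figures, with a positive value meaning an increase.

T ∝ √L, so T'/T = √(0.5440) = 0.7376.
Percentage change in T = (0.7376 − 1) × 100% = -26.2%.

-26.2%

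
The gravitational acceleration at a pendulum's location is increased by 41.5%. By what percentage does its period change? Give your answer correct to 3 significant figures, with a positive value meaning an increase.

-15.9%

T ∝ 1/√g, so T'/T = 1/√(1.415) = 0.8407.
Percentage change in T = (0.8407 − 1) × 100% = -15.9%.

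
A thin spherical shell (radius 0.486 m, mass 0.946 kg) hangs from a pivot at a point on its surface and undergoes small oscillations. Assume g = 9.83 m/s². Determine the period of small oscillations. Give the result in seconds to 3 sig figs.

1.80 s

I_cm = (2/3)mr² = 0.1490 kg·m². The pivot is at distance d = 0.486 m from the centre of mass.
By the parallel-axis theorem, I = I_cm + md² = 0.1490 + 0.2234 = 0.3724 kg·m².
T = 2π√(I/(mgd)) = 2π√(0.3724/(0.946 × 9.83 × 0.486)) = 1.80 s.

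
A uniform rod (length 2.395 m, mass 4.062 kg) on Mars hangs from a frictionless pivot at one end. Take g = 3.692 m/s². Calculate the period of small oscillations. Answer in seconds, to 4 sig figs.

4.132 s

For a physical pendulum T = 2π√(I/(mgd)), with d = 1.1975 m from pivot to centre of mass.
I_cm = mL²/12 = 4.062 × 2.395²/12 = 1.9416 kg·m²; I = I_cm + md² = 1.9416 + 4.062 × 1.1975² = 7.7666 kg·m².
T = 2π√(7.7666/(4.062 × 3.692 × 1.1975)) = 4.132 s.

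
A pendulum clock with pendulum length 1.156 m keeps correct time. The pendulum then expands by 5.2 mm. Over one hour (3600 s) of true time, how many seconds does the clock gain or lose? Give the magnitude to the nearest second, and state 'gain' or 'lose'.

lose 8 s

T ∝ √L, so T'/T = √(1.16120/1.156) = 1.00225.
In 3600 s of true time the clock registers 3600/1.00225 = 3591.9 s, so it loses 8 s.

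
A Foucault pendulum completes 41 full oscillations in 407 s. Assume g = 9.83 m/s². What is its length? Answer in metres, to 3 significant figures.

24.5 m

T = 407/41 = 9.927 s.
From T = 2π√(L/g), L = gT²/(4π²) = 9.83 × 9.927²/(4π²) = 24.5 m.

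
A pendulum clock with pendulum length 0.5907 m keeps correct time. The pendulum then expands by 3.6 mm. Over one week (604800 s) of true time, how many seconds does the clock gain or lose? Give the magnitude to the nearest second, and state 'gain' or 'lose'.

T ∝ √L, so T'/T = √(0.59430/0.5907) = 1.00304.
In 604800 s of true time the clock registers 604800/1.00304 = 602965.4 s, so it loses 1835 s.

lose 1835 s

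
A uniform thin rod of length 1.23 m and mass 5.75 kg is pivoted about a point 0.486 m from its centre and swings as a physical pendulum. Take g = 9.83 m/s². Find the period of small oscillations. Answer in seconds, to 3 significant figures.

1.73 s

For a physical pendulum T = 2π√(I/(mgd)), with d = 0.4860 m from pivot to centre of mass.
I_cm = mL²/12 = 5.75 × 1.23²/12 = 0.7249 kg·m²; I = I_cm + md² = 0.7249 + 5.75 × 0.4860² = 2.083 kg·m².
T = 2π√(2.083/(5.75 × 9.83 × 0.4860)) = 1.73 s.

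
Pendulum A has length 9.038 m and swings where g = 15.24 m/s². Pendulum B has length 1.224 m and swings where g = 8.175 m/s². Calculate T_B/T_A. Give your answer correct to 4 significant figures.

T = 2π√(L/g), so T_B/T_A = √((L_B/g_B)/(L_A/g_A)) = √((1.224/8.175)/(9.038/15.24)) = 0.5025.

0.5025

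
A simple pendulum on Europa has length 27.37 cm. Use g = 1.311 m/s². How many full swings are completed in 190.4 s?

T = 2π√(L/g) = 2π√(0.2737/1.311) = 2.8709 s.
Number of complete oscillations = ⌊190.4/2.8709⌋ = ⌊66.321⌋ = 66.

66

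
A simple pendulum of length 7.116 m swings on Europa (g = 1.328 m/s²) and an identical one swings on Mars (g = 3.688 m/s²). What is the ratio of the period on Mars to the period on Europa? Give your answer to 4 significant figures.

0.6001

T ∝ 1/√g, so T₂/T₁ = √(g₁/g₂) = √(1.328/3.688) = 0.6001.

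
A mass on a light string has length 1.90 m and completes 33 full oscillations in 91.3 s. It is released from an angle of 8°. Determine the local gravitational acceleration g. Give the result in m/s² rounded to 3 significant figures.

9.80 m/s²

T = 91.3/33 = 2.767 s.
From T = 2π√(L/g), g = 4π²L/T² = 4π² × 1.90/2.767² = 9.80 m/s².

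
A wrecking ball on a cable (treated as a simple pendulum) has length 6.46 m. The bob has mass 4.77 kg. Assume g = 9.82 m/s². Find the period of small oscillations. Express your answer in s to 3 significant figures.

T = 2π√(L/g) = 2π√(6.46/9.82) = 2π × 0.8111 = 5.10 s.

5.10 s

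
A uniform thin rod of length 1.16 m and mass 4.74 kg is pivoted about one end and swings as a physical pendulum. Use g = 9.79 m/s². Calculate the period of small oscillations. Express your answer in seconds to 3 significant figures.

For a physical pendulum T = 2π√(I/(mgd)), with d = 0.5800 m from pivot to centre of mass.
I_cm = mL²/12 = 4.74 × 1.16²/12 = 0.5315 kg·m²; I = I_cm + md² = 0.5315 + 4.74 × 0.5800² = 2.126 kg·m².
T = 2π√(2.126/(4.74 × 9.79 × 0.5800)) = 1.77 s.

1.77 s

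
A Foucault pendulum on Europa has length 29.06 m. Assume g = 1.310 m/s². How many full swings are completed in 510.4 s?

T = 2π√(L/g) = 2π√(29.06/1.310) = 29.593 s.
Number of complete oscillations = ⌊510.4/29.593⌋ = ⌊17.247⌋ = 17.

17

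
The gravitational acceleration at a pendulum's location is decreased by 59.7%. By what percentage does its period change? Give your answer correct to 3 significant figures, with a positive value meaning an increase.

57.5%

T ∝ 1/√g, so T'/T = 1/√(0.4030) = 1.575.
Percentage change in T = (1.575 − 1) × 100% = 57.5%.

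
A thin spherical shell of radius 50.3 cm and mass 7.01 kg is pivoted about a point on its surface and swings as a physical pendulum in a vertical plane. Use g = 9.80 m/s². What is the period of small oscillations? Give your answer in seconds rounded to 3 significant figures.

I_cm = (2/3)mr² = 1.182 kg·m². The pivot is at distance d = 0.503 m from the centre of mass.
By the parallel-axis theorem, I = I_cm + md² = 1.182 + 1.774 = 2.956 kg·m².
T = 2π√(I/(mgd)) = 2π√(2.956/(7.01 × 9.80 × 0.503)) = 1.84 s.

1.84 s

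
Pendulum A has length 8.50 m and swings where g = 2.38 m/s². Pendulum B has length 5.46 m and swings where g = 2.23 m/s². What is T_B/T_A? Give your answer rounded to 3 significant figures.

T = 2π√(L/g), so T_B/T_A = √((L_B/g_B)/(L_A/g_A)) = √((5.46/2.23)/(8.50/2.38)) = 0.828.

0.828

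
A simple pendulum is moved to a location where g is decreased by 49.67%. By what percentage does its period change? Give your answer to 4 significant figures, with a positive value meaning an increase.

T ∝ 1/√g, so T'/T = 1/√(0.50330) = 1.4096.
Percentage change in T = (1.4096 − 1) × 100% = 40.96%.

40.96%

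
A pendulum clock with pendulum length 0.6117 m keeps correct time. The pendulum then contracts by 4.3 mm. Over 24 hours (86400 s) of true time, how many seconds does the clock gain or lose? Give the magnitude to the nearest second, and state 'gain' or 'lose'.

gain 305 s

T ∝ √L, so T'/T = √(0.60740/0.6117) = 0.996479.
In 86400 s of true time the clock registers 86400/0.996479 = 86705.3 s, so it gains 305 s.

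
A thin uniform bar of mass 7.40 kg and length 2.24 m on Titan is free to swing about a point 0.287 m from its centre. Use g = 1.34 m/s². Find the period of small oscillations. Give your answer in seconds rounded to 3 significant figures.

7.17 s

For a physical pendulum T = 2π√(I/(mgd)), with d = 0.2870 m from pivot to centre of mass.
I_cm = mL²/12 = 7.40 × 2.24²/12 = 3.094 kg·m²; I = I_cm + md² = 3.094 + 7.40 × 0.2870² = 3.704 kg·m².
T = 2π√(3.704/(7.40 × 1.34 × 0.2870)) = 7.17 s.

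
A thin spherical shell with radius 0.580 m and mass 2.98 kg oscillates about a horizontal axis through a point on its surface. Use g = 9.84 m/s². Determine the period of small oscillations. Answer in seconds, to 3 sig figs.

1.97 s

I_cm = (2/3)mr² = 0.6683 kg·m². The pivot is at distance d = 0.580 m from the centre of mass.
By the parallel-axis theorem, I = I_cm + md² = 0.6683 + 1.002 = 1.671 kg·m².
T = 2π√(I/(mgd)) = 2π√(1.671/(2.98 × 9.84 × 0.580)) = 1.97 s.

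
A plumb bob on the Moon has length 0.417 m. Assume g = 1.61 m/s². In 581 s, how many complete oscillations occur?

181

T = 2π√(L/g) = 2π√(0.417/1.61) = 3.198 s.
Number of complete oscillations = ⌊581/3.198⌋ = ⌊181.7⌋ = 181.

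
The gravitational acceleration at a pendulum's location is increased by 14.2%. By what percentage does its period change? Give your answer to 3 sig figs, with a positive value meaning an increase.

-6.42%

T ∝ 1/√g, so T'/T = 1/√(1.142) = 0.9358.
Percentage change in T = (0.9358 − 1) × 100% = -6.42%.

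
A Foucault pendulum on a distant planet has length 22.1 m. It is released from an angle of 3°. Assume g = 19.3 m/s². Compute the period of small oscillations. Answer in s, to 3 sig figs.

T = 2π√(L/g) = 2π√(22.1/19.3) = 2π × 1.070 = 6.72 s.

6.72 s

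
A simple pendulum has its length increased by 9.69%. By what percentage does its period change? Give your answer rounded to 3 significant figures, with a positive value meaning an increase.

T ∝ √L, so T'/T = √(1.097) = 1.047.
Percentage change in T = (1.047 − 1) × 100% = 4.73%.

4.73%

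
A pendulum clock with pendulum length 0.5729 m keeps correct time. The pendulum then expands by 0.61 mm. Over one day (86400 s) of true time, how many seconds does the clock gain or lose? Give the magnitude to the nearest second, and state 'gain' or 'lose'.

T ∝ √L, so T'/T = √(0.57351/0.5729) = 1.00053.
In 86400 s of true time the clock registers 86400/1.00053 = 86354.0 s, so it loses 46 s.

lose 46 s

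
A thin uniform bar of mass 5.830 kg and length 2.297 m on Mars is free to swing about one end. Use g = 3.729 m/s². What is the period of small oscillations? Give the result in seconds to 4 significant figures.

For a physical pendulum T = 2π√(I/(mgd)), with d = 1.1485 m from pivot to centre of mass.
I_cm = mL²/12 = 5.830 × 2.297²/12 = 2.5634 kg·m²; I = I_cm + md² = 2.5634 + 5.830 × 1.1485² = 10.253 kg·m².
T = 2π√(10.253/(5.830 × 3.729 × 1.1485)) = 4.026 s.

4.026 s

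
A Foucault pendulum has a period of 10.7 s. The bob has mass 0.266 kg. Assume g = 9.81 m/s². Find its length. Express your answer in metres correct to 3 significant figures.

From T = 2π√(L/g), L = gT²/(4π²) = 9.81 × 10.70²/(4π²) = 28.4 m.

28.4 m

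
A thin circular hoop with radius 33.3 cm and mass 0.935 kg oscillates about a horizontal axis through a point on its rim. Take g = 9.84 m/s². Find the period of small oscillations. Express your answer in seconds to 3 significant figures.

I_cm = mr² = 0.1037 kg·m². The pivot is at distance d = 0.333 m from the centre of mass.
By the parallel-axis theorem, I = I_cm + md² = 0.1037 + 0.1037 = 0.2074 kg·m².
T = 2π√(I/(mgd)) = 2π√(0.2074/(0.935 × 9.84 × 0.333)) = 1.63 s.

1.63 s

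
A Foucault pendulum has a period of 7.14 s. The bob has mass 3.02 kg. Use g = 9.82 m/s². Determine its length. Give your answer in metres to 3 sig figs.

12.7 m

From T = 2π√(L/g), L = gT²/(4π²) = 9.82 × 7.140²/(4π²) = 12.7 m.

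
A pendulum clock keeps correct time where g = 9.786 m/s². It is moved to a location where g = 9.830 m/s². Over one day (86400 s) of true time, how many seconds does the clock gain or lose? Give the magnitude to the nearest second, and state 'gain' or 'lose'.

The clock's period scales as T ∝ 1/√g, so T'/T = √(9.786/9.830) = 0.997759.
In 86400 s of true time the clock registers 86400/0.997759 = 86594.0 s, so it gains 194 s.

gain 194 s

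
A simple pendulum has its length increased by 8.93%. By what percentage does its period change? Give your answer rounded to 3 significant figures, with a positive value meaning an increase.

T ∝ √L, so T'/T = √(1.089) = 1.044.
Percentage change in T = (1.044 − 1) × 100% = 4.37%.

4.37%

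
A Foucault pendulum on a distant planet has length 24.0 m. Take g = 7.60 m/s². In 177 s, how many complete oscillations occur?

15

T = 2π√(L/g) = 2π√(24.0/7.60) = 11.17 s.
Number of complete oscillations = ⌊177/11.17⌋ = ⌊15.85⌋ = 15.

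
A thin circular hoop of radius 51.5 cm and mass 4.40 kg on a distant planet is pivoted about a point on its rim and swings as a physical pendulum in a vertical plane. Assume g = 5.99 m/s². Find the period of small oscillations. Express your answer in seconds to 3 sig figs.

I_cm = mr² = 1.167 kg·m². The pivot is at distance d = 0.515 m from the centre of mass.
By the parallel-axis theorem, I = I_cm + md² = 1.167 + 1.167 = 2.334 kg·m².
T = 2π√(I/(mgd)) = 2π√(2.334/(4.40 × 5.99 × 0.515)) = 2.61 s.

2.61 s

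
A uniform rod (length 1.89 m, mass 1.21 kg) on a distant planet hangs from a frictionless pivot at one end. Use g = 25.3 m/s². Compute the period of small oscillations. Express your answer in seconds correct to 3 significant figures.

1.40 s

For a physical pendulum T = 2π√(I/(mgd)), with d = 0.9450 m from pivot to centre of mass.
I_cm = mL²/12 = 1.21 × 1.89²/12 = 0.3602 kg·m²; I = I_cm + md² = 0.3602 + 1.21 × 0.9450² = 1.441 kg·m².
T = 2π√(1.441/(1.21 × 25.3 × 0.9450)) = 1.40 s.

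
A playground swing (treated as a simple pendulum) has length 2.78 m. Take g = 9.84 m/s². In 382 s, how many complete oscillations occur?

114

T = 2π√(L/g) = 2π√(2.78/9.84) = 3.340 s.
Number of complete oscillations = ⌊382/3.340⌋ = ⌊114.4⌋ = 114.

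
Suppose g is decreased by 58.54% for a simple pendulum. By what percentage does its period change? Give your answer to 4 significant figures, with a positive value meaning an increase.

T ∝ 1/√g, so T'/T = 1/√(0.41460) = 1.5530.
Percentage change in T = (1.5530 − 1) × 100% = 55.30%.

55.30%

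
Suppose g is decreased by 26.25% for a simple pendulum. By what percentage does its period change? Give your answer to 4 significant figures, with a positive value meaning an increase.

16.44%

T ∝ 1/√g, so T'/T = 1/√(0.73750) = 1.1644.
Percentage change in T = (1.1644 − 1) × 100% = 16.44%.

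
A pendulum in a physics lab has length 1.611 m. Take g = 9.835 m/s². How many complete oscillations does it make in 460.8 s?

181

T = 2π√(L/g) = 2π√(1.611/9.835) = 2.5430 s.
Number of complete oscillations = ⌊460.8/2.5430⌋ = ⌊181.21⌋ = 181.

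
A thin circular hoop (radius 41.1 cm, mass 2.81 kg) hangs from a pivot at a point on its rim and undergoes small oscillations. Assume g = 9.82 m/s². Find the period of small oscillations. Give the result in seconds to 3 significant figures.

1.82 s

I_cm = mr² = 0.4747 kg·m². The pivot is at distance d = 0.411 m from the centre of mass.
By the parallel-axis theorem, I = I_cm + md² = 0.4747 + 0.4747 = 0.9493 kg·m².
T = 2π√(I/(mgd)) = 2π√(0.9493/(2.81 × 9.82 × 0.411)) = 1.82 s.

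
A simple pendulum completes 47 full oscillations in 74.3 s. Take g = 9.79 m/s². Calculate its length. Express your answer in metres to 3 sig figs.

T = 74.3/47 = 1.581 s.
From T = 2π√(L/g), L = gT²/(4π²) = 9.79 × 1.581²/(4π²) = 0.620 m.

0.620 m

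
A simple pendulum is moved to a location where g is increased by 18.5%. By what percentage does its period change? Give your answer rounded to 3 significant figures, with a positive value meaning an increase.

-8.14%

T ∝ 1/√g, so T'/T = 1/√(1.185) = 0.9186.
Percentage change in T = (0.9186 − 1) × 100% = -8.14%.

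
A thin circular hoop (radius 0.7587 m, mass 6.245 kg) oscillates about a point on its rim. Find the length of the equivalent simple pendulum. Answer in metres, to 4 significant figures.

1.517 m

The equivalent simple-pendulum length is L_eq = I/(md), where I is about the pivot and d = 0.75870 m.
I_cm = mR² = 3.5948 kg·m², so I = I_cm + md² = 3.5948 + 3.5948 = 7.1896 kg·m².
L_eq = 7.1896/(6.245 × 0.75870) = 1.517 m.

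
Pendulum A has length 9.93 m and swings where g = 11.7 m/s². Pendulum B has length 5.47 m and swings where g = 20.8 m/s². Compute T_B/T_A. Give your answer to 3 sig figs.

T = 2π√(L/g), so T_B/T_A = √((L_B/g_B)/(L_A/g_A)) = √((5.47/20.8)/(9.93/11.7)) = 0.557.

0.557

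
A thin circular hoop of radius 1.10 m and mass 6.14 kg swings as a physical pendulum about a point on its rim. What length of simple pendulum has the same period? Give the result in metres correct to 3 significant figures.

2.20 m

The equivalent simple-pendulum length is L_eq = I/(md), where I is about the pivot and d = 1.100 m.
I_cm = mR² = 7.429 kg·m², so I = I_cm + md² = 7.429 + 7.429 = 14.86 kg·m².
L_eq = 14.86/(6.14 × 1.100) = 2.20 m.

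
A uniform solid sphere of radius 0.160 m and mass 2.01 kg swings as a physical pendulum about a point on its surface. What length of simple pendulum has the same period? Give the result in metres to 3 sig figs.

The equivalent simple-pendulum length is L_eq = I/(md), where I is about the pivot and d = 0.1600 m.
I_cm = (2/5)mR² = 0.02058 kg·m², so I = I_cm + md² = 0.02058 + 0.05146 = 0.07204 kg·m².
L_eq = 0.07204/(2.01 × 0.1600) = 0.224 m.

0.224 m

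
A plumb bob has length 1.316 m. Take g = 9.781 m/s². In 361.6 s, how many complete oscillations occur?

T = 2π√(L/g) = 2π√(1.316/9.781) = 2.3047 s.
Number of complete oscillations = ⌊361.6/2.3047⌋ = ⌊156.90⌋ = 156.

156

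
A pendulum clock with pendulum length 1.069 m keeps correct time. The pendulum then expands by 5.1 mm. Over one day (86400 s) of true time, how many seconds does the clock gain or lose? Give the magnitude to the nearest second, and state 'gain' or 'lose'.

lose 205 s

T ∝ √L, so T'/T = √(1.07410/1.069) = 1.00238.
In 86400 s of true time the clock registers 86400/1.00238 = 86194.6 s, so it loses 205 s.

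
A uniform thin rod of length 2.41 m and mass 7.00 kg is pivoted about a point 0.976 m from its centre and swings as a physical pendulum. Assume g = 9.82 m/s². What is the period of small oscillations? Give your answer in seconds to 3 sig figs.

For a physical pendulum T = 2π√(I/(mgd)), with d = 0.9760 m from pivot to centre of mass.
I_cm = mL²/12 = 7.00 × 2.41²/12 = 3.388 kg·m²; I = I_cm + md² = 3.388 + 7.00 × 0.9760² = 10.06 kg·m².
T = 2π√(10.06/(7.00 × 9.82 × 0.9760)) = 2.43 s.

2.43 s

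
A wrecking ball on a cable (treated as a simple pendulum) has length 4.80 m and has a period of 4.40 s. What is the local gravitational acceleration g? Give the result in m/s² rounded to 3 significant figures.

9.79 m/s²

From T = 2π√(L/g), g = 4π²L/T² = 4π² × 4.80/4.400² = 9.79 m/s².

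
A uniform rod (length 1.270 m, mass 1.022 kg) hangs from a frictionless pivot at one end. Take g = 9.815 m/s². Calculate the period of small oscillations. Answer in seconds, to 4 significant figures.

1.845 s

For a physical pendulum T = 2π√(I/(mgd)), with d = 0.63500 m from pivot to centre of mass.
I_cm = mL²/12 = 1.022 × 1.270²/12 = 0.13737 kg·m²; I = I_cm + md² = 0.13737 + 1.022 × 0.63500² = 0.54946 kg·m².
T = 2π√(0.54946/(1.022 × 9.815 × 0.63500)) = 1.845 s.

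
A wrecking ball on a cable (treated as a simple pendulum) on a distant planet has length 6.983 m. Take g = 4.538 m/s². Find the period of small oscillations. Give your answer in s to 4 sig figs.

T = 2π√(L/g) = 2π√(6.983/4.538) = 2π × 1.2405 = 7.794 s.

7.794 s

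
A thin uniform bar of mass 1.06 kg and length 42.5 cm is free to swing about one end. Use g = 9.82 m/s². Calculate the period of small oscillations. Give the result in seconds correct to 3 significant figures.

1.07 s

For a physical pendulum T = 2π√(I/(mgd)), with d = 0.2125 m from pivot to centre of mass.
I_cm = mL²/12 = 1.06 × 0.425²/12 = 0.01596 kg·m²; I = I_cm + md² = 0.01596 + 1.06 × 0.2125² = 0.06382 kg·m².
T = 2π√(0.06382/(1.06 × 9.82 × 0.2125)) = 1.07 s.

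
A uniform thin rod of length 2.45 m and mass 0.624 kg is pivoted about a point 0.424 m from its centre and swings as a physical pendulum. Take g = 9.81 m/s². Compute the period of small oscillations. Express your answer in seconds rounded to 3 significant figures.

For a physical pendulum T = 2π√(I/(mgd)), with d = 0.4240 m from pivot to centre of mass.
I_cm = mL²/12 = 0.624 × 2.45²/12 = 0.3121 kg·m²; I = I_cm + md² = 0.3121 + 0.624 × 0.4240² = 0.4243 kg·m².
T = 2π√(0.4243/(0.624 × 9.81 × 0.4240)) = 2.54 s.

2.54 s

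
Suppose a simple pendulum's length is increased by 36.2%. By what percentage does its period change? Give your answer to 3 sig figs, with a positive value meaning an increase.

16.7%

T ∝ √L, so T'/T = √(1.362) = 1.167.
Percentage change in T = (1.167 − 1) × 100% = 16.7%.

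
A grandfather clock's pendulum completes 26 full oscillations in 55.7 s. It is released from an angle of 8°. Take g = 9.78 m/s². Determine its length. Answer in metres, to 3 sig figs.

T = 55.7/26 = 2.142 s.
From T = 2π√(L/g), L = gT²/(4π²) = 9.78 × 2.142²/(4π²) = 1.14 m.

1.14 m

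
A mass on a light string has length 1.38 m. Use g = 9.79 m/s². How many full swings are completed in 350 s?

T = 2π√(L/g) = 2π√(1.38/9.79) = 2.359 s.
Number of complete oscillations = ⌊350/2.359⌋ = ⌊148.4⌋ = 148.

148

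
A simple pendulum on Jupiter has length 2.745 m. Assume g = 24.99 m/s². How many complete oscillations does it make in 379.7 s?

182

T = 2π√(L/g) = 2π√(2.745/24.99) = 2.0824 s.
Number of complete oscillations = ⌊379.7/2.0824⌋ = ⌊182.34⌋ = 182.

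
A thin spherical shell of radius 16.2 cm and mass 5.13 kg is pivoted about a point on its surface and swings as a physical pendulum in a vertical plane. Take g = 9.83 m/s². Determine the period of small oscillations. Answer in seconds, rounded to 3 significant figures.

I_cm = (2/3)mr² = 0.08975 kg·m². The pivot is at distance d = 0.162 m from the centre of mass.
By the parallel-axis theorem, I = I_cm + md² = 0.08975 + 0.1346 = 0.2244 kg·m².
T = 2π√(I/(mgd)) = 2π√(0.2244/(5.13 × 9.83 × 0.162)) = 1.04 s.

1.04 s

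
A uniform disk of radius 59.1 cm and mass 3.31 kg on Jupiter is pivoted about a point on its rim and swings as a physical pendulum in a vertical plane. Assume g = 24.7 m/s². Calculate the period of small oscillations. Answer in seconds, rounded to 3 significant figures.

1.19 s

I_cm = ½mr² = 0.5781 kg·m². The pivot is at distance d = 0.591 m from the centre of mass.
By the parallel-axis theorem, I = I_cm + md² = 0.5781 + 1.156 = 1.734 kg·m².
T = 2π√(I/(mgd)) = 2π√(1.734/(3.31 × 24.7 × 0.591)) = 1.19 s.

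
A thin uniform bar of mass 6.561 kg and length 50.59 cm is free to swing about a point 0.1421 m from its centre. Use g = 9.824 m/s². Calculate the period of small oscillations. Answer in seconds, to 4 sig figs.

For a physical pendulum T = 2π√(I/(mgd)), with d = 0.14210 m from pivot to centre of mass.
I_cm = mL²/12 = 6.561 × 0.5059²/12 = 0.13993 kg·m²; I = I_cm + md² = 0.13993 + 6.561 × 0.14210² = 0.27241 kg·m².
T = 2π√(0.27241/(6.561 × 9.824 × 0.14210)) = 1.084 s.

1.084 s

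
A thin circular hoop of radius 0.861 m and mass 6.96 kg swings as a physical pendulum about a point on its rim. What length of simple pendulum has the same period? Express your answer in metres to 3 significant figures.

1.72 m

The equivalent simple-pendulum length is L_eq = I/(md), where I is about the pivot and d = 0.8610 m.
I_cm = mR² = 5.160 kg·m², so I = I_cm + md² = 5.160 + 5.160 = 10.32 kg·m².
L_eq = 10.32/(6.96 × 0.8610) = 1.72 m.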